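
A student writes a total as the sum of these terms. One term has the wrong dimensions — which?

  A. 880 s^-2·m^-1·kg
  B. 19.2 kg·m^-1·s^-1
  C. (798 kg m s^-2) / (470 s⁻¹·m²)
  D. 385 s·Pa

Work out the base dimensions of each:
  A. kg·m⁻¹·s⁻²
  B. kg·m⁻¹·s⁻¹
  C. [kg·m·s⁻²] / [m²·s⁻¹] = kg·m⁻¹·s⁻¹
  D. Pa·s = N·m⁻²·s = kg·m⁻¹·s⁻¹
All reduce to kg·m⁻¹·s⁻¹ except A., which is kg·m⁻¹·s⁻².

A.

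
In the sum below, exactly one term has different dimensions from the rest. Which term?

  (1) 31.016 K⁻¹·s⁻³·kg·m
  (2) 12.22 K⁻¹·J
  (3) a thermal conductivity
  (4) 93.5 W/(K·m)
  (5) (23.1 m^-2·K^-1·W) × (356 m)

Dimensions:
  (1) kg·m·s⁻³·K⁻¹
  (2) J·K⁻¹ = N·m·K⁻¹ = kg·m²·s⁻²·K⁻¹
  (3) [thermal conductivity] = kg·m·s⁻³·K⁻¹
  (4) W·m⁻¹·K⁻¹ = J·s⁻¹·m⁻¹·K⁻¹ = kg·m·s⁻³·K⁻¹
  (5) [kg·s⁻³·K⁻¹] · [m] = kg·m·s⁻³·K⁻¹
All reduce to kg·m·s⁻³·K⁻¹ except (2), which is kg·m²·s⁻²·K⁻¹.

(2)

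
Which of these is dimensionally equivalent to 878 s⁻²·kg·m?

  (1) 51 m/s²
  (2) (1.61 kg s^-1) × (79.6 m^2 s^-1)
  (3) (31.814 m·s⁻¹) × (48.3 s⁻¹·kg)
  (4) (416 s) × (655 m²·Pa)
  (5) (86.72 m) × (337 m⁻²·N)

(3)

Reference: kg·m·s⁻².
Each option:
  (1) m·s⁻²
  (2) [kg·s⁻¹] · [m²·s⁻¹] = kg·m²·s⁻²
  (3) [m·s⁻¹] · [kg·s⁻¹] = kg·m·s⁻²  ← same
  (4) [s] · [kg·m·s⁻²] = kg·m·s⁻¹
  (5) [m] · [kg·m⁻¹·s⁻²] = kg·s⁻²
Only (3) matches kg·m·s⁻².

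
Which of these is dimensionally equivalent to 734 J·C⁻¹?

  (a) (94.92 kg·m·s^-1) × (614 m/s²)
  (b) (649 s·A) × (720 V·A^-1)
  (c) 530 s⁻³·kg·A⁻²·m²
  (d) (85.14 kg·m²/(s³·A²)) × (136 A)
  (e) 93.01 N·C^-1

(d)

Reference: J·C⁻¹ = N·m·(s·A)⁻¹ = kg·m²·s⁻³·A⁻¹.
Each option:
  (a) [kg·m·s⁻¹] · [m·s⁻²] = kg·m²·s⁻³
  (b) [s·A] · [kg·m²·s⁻³·A⁻²] = kg·m²·s⁻²·A⁻¹
  (c) kg·m²·s⁻³·A⁻²
  (d) [kg·m²·s⁻³·A⁻²] · [A] = kg·m²·s⁻³·A⁻¹  ← same
  (e) N·C⁻¹ = kg·m·s⁻²·(s·A)⁻¹ = kg·m·s⁻³·A⁻¹
Only (d) matches kg·m²·s⁻³·A⁻¹.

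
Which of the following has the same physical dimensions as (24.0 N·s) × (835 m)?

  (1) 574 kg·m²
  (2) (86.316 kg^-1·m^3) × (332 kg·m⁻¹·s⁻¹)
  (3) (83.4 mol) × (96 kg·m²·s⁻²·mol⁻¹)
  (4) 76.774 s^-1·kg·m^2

Reference: [kg·m·s⁻¹] · [m] = kg·m²·s⁻¹.
Each option:
  (1) kg·m²
  (2) [kg⁻¹·m³] · [kg·m⁻¹·s⁻¹] = m²·s⁻¹
  (3) [mol] · [kg·m²·s⁻²·mol⁻¹] = kg·m²·s⁻²
  (4) kg·m²·s⁻¹  ← same
Only (4) matches kg·m²·s⁻¹.

(4)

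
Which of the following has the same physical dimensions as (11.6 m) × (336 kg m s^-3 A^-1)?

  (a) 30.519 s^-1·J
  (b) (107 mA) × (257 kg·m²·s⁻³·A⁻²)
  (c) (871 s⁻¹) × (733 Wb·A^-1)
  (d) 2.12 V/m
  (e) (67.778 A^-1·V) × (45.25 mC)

Reference: [m] · [kg·m·s⁻³·A⁻¹] = kg·m²·s⁻³·A⁻¹.
Each option:
  (a) J·s⁻¹ = N·m·s⁻¹ = kg·m²·s⁻³
  (b) [A] · [kg·m²·s⁻³·A⁻²] = kg·m²·s⁻³·A⁻¹  ← same
  (c) [s⁻¹] · [kg·m²·s⁻²·A⁻²] = kg·m²·s⁻³·A⁻²
  (d) V·m⁻¹ = J·C⁻¹·m⁻¹ = kg·m·s⁻³·A⁻¹
  (e) [kg·m²·s⁻³·A⁻²] · [s·A] = kg·m²·s⁻²·A⁻¹
Only (b) matches kg·m²·s⁻³·A⁻¹.

(b)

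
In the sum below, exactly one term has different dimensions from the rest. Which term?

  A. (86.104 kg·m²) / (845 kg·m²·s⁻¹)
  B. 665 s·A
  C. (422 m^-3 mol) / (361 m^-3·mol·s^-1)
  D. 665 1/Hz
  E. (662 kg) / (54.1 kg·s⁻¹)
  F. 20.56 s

Expand each in SI base units:
  A. [kg·m²] / [kg·m²·s⁻¹] = s
  B. A·s = s·A
  C. [m⁻³·mol] / [m⁻³·s⁻¹·mol] = s
  D. Hz⁻¹ = (s⁻¹)⁻¹ = s
  E. [kg] / [kg·s⁻¹] = s
  F. s
All reduce to s except B., which is s·A.

B.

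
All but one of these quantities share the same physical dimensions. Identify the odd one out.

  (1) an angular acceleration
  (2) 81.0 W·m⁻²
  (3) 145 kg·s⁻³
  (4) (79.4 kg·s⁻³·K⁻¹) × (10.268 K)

(1)

Reduce each to base SI dimensions:
  (1) [angular acceleration] = s⁻²
  (2) W·m⁻² = J·s⁻¹·m⁻² = kg·s⁻³
  (3) kg·s⁻³
  (4) [kg·s⁻³·K⁻¹] · [K] = kg·s⁻³
All reduce to kg·s⁻³ except (1), which is s⁻².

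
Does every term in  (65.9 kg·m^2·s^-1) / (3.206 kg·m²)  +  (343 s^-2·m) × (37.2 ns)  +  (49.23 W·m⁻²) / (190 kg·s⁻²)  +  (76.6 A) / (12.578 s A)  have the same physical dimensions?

Reduce each to base SI dimensions:
  (65.9 kg·m^2·s^-1) / (3.206 kg·m²):  [kg·m²·s⁻¹] / [kg·m²] = s⁻¹
  (343 s^-2·m) × (37.2 ns):  [m·s⁻²] · [s] = m·s⁻¹
  (49.23 W·m⁻²) / (190 kg·s⁻²):  [kg·s⁻³] / [kg·s⁻²] = s⁻¹
  (76.6 A) / (12.578 s A):  [A] / [s·A] = s⁻¹
The terms do not share a single dimension (m·s⁻¹ vs s⁻¹).

No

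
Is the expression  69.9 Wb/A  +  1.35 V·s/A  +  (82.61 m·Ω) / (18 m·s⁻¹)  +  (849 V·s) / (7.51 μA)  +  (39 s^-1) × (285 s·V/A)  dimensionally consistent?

Expand each in SI base units:
  69.9 Wb/A:  Wb·A⁻¹ = V·s·A⁻¹ = kg·m²·s⁻²·A⁻²
  1.35 V·s/A:  V·s·A⁻¹ = J·C⁻¹·s·A⁻¹ = kg·m²·s⁻²·A⁻²
  (82.61 m·Ω) / (18 m·s⁻¹):  [kg·m³·s⁻³·A⁻²] / [m·s⁻¹] = kg·m²·s⁻²·A⁻²
  (849 V·s) / (7.51 μA):  [kg·m²·s⁻²·A⁻¹] / [A] = kg·m²·s⁻²·A⁻²
  (39 s^-1) × (285 s·V/A):  [s⁻¹] · [kg·m²·s⁻²·A⁻²] = kg·m²·s⁻³·A⁻²
The terms do not share a single dimension (kg·m²·s⁻²·A⁻² vs kg·m²·s⁻³·A⁻²).

No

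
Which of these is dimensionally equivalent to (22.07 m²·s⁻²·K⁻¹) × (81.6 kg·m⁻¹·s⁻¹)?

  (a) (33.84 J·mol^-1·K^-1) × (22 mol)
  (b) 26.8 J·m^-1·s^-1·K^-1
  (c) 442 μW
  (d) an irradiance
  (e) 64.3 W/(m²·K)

(b)

Reference: [m²·s⁻²·K⁻¹] · [kg·m⁻¹·s⁻¹] = kg·m·s⁻³·K⁻¹.
Each option:
  (a) [kg·m²·s⁻²·K⁻¹·mol⁻¹] · [mol] = kg·m²·s⁻²·K⁻¹
  (b) J·s⁻¹·m⁻¹·K⁻¹ = N·m·s⁻¹·m⁻¹·K⁻¹ = kg·m·s⁻³·K⁻¹  ← same
  (c) W = J·s⁻¹ = kg·m²·s⁻³
  (d) [irradiance] = kg·s⁻³
  (e) W·m⁻²·K⁻¹ = J·s⁻¹·m⁻²·K⁻¹ = kg·s⁻³·K⁻¹
Only (b) matches kg·m·s⁻³·K⁻¹.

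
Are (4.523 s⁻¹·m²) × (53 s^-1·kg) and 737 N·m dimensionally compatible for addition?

Reduce each to base SI dimensions:
  (4.523 s⁻¹·m²) × (53 s^-1·kg):  [m²·s⁻¹] · [kg·s⁻¹] = kg·m²·s⁻²
  737 N·m:  N·m = kg·m·s⁻²·m = kg·m²·s⁻²
Both are kg·m²·s⁻², so they have the same dimensions and can be added.

Yes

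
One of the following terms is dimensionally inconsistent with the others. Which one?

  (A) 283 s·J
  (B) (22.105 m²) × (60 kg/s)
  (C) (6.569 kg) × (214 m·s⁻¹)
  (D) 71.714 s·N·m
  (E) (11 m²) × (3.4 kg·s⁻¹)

(C)

Dimensions:
  (A) J·s = N·m·s = kg·m²·s⁻¹
  (B) [m²] · [kg·s⁻¹] = kg·m²·s⁻¹
  (C) [kg] · [m·s⁻¹] = kg·m·s⁻¹
  (D) N·m·s = kg·m·s⁻²·m·s = kg·m²·s⁻¹
  (E) [m²] · [kg·s⁻¹] = kg·m²·s⁻¹
All reduce to kg·m²·s⁻¹ except (C), which is kg·m·s⁻¹.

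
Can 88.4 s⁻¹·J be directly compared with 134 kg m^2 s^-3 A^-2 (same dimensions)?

No

In SI base units:
  88.4 s⁻¹·J:  J·s⁻¹ = N·m·s⁻¹ = kg·m²·s⁻³
  134 kg m^2 s^-3 A^-2:  kg·m²·s⁻³·A⁻²
kg·m²·s⁻³ ≠ kg·m²·s⁻³·A⁻², so they cannot be added.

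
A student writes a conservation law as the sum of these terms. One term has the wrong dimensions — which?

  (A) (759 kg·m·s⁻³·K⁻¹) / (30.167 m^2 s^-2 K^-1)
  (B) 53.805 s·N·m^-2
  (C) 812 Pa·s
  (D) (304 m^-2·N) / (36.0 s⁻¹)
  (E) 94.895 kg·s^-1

Dimensions:
  (A) [kg·m·s⁻³·K⁻¹] / [m²·s⁻²·K⁻¹] = kg·m⁻¹·s⁻¹
  (B) N·s·m⁻² = kg·m·s⁻²·s·m⁻² = kg·m⁻¹·s⁻¹
  (C) Pa·s = N·m⁻²·s = kg·m⁻¹·s⁻¹
  (D) [kg·m⁻¹·s⁻²] / [s⁻¹] = kg·m⁻¹·s⁻¹
  (E) kg·s⁻¹
All reduce to kg·m⁻¹·s⁻¹ except (E), which is kg·s⁻¹.

(E)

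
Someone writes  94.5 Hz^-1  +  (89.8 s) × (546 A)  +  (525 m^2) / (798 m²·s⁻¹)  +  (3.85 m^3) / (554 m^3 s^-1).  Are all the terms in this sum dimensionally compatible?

Reduce each to base SI dimensions:
  94.5 Hz^-1:  Hz⁻¹ = (s⁻¹)⁻¹ = s
  (89.8 s) × (546 A):  [s] · [A] = s·A
  (525 m^2) / (798 m²·s⁻¹):  [m²] / [m²·s⁻¹] = s
  (3.85 m^3) / (554 m^3 s^-1):  [m³] / [m³·s⁻¹] = s
The terms do not share a single dimension (s vs s·A).

No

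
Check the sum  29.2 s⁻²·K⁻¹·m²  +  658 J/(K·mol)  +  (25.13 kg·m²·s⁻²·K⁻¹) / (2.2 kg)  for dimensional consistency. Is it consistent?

No

In SI base units:
  29.2 s⁻²·K⁻¹·m²:  m²·s⁻²·K⁻¹
  658 J/(K·mol):  J·mol⁻¹·K⁻¹ = N·m·mol⁻¹·K⁻¹ = kg·m²·s⁻²·K⁻¹·mol⁻¹
  (25.13 kg·m²·s⁻²·K⁻¹) / (2.2 kg):  [kg·m²·s⁻²·K⁻¹] / [kg] = m²·s⁻²·K⁻¹
The terms do not share a single dimension (kg·m²·s⁻²·K⁻¹·mol⁻¹ vs m²·s⁻²·K⁻¹).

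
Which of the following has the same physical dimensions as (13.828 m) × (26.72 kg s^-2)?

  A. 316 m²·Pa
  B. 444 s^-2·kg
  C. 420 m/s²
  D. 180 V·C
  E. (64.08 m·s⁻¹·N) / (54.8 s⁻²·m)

Reference: [m] · [kg·s⁻²] = kg·m·s⁻².
Each option:
  A. Pa·m² = N·m⁻²·m² = kg·m·s⁻²  ← same
  B. kg·s⁻²
  C. m·s⁻²
  D. C·V = s·A·J·C⁻¹ = kg·m²·s⁻²
  E. [kg·m²·s⁻³] / [m·s⁻²] = kg·m·s⁻¹
Only A. matches kg·m·s⁻².

A.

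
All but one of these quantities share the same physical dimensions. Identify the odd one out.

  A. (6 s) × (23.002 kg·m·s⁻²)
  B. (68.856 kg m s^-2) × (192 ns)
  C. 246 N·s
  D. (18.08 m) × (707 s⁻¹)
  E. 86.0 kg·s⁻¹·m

In SI base units:
  A. [s] · [kg·m·s⁻²] = kg·m·s⁻¹
  B. [kg·m·s⁻²] · [s] = kg·m·s⁻¹
  C. N·s = kg·m·s⁻²·s = kg·m·s⁻¹
  D. [m] · [s⁻¹] = m·s⁻¹
  E. kg·m·s⁻¹
All reduce to kg·m·s⁻¹ except D., which is m·s⁻¹.

D.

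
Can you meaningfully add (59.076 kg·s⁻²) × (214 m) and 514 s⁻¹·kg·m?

No

Dimensions:
  (59.076 kg·s⁻²) × (214 m):  [kg·s⁻²] · [m] = kg·m·s⁻²
  514 s⁻¹·kg·m:  kg·m·s⁻¹
kg·m·s⁻² ≠ kg·m·s⁻¹, so they cannot be added.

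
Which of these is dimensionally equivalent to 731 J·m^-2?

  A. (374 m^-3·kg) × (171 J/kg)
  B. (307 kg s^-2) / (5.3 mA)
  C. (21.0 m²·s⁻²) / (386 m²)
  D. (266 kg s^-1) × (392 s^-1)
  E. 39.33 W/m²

D.

Reference: J·m⁻² = N·m·m⁻² = kg·s⁻².
Each option:
  A. [kg·m⁻³] · [m²·s⁻²] = kg·m⁻¹·s⁻²
  B. [kg·s⁻²] / [A] = kg·s⁻²·A⁻¹
  C. [m²·s⁻²] / [m²] = s⁻²
  D. [kg·s⁻¹] · [s⁻¹] = kg·s⁻²  ← same
  E. W·m⁻² = J·s⁻¹·m⁻² = kg·s⁻³
Only D. matches kg·s⁻².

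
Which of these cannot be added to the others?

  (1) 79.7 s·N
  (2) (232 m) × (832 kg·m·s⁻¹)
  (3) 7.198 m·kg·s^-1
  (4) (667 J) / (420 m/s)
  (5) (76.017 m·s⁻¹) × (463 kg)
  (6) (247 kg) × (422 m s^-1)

(2)

Expand each in SI base units:
  (1) N·s = kg·m·s⁻²·s = kg·m·s⁻¹
  (2) [m] · [kg·m·s⁻¹] = kg·m²·s⁻¹
  (3) kg·m·s⁻¹
  (4) [kg·m²·s⁻²] / [m·s⁻¹] = kg·m·s⁻¹
  (5) [m·s⁻¹] · [kg] = kg·m·s⁻¹
  (6) [kg] · [m·s⁻¹] = kg·m·s⁻¹
All reduce to kg·m·s⁻¹ except (2), which is kg·m²·s⁻¹.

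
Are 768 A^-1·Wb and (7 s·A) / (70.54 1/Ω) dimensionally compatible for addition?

No

Dimensions:
  768 A^-1·Wb:  Wb·A⁻¹ = V·s·A⁻¹ = kg·m²·s⁻²·A⁻²
  (7 s·A) / (70.54 1/Ω):  [s·A] / [kg⁻¹·m⁻²·s³·A²] = kg·m²·s⁻²·A⁻¹
kg·m²·s⁻²·A⁻² ≠ kg·m²·s⁻²·A⁻¹, so they cannot be added.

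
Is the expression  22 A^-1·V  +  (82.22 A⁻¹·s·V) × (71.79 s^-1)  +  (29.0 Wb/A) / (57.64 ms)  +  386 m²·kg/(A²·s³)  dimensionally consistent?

Yes

Expand each in SI base units:
  22 A^-1·V:  V·A⁻¹ = J·C⁻¹·A⁻¹ = kg·m²·s⁻³·A⁻²
  (82.22 A⁻¹·s·V) × (71.79 s^-1):  [kg·m²·s⁻²·A⁻²] · [s⁻¹] = kg·m²·s⁻³·A⁻²
  (29.0 Wb/A) / (57.64 ms):  [kg·m²·s⁻²·A⁻²] / [s] = kg·m²·s⁻³·A⁻²
  386 m²·kg/(A²·s³):  kg·m²·s⁻³·A⁻²
Every term reduces to kg·m²·s⁻³·A⁻².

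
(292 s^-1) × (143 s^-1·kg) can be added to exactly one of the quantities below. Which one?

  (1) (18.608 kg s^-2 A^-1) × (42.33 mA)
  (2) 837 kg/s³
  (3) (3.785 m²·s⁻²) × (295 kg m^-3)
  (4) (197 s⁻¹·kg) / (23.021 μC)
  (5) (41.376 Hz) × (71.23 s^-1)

(1)

Reference: [s⁻¹] · [kg·s⁻¹] = kg·s⁻².
Each option:
  (1) [kg·s⁻²·A⁻¹] · [A] = kg·s⁻²  ← same
  (2) kg·s⁻³
  (3) [m²·s⁻²] · [kg·m⁻³] = kg·m⁻¹·s⁻²
  (4) [kg·s⁻¹] / [s·A] = kg·s⁻²·A⁻¹
  (5) [s⁻¹] · [s⁻¹] = s⁻²
Only (1) matches kg·s⁻².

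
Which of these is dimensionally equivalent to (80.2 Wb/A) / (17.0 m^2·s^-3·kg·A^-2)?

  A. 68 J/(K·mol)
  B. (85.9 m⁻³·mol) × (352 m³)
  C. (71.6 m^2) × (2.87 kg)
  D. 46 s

D.

Reference: [kg·m²·s⁻²·A⁻²] / [kg·m²·s⁻³·A⁻²] = s.
Each option:
  A. J·mol⁻¹·K⁻¹ = N·m·mol⁻¹·K⁻¹ = kg·m²·s⁻²·K⁻¹·mol⁻¹
  B. [m⁻³·mol] · [m³] = mol
  C. [m²] · [kg] = kg·m²
  D. s  ← same
Only D. matches s.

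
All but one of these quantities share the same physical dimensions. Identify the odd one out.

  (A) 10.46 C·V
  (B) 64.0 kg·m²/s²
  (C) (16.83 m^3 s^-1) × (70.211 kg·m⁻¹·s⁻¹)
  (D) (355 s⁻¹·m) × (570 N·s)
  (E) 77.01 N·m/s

Dimensions:
  (A) C·V = s·A·J·C⁻¹ = kg·m²·s⁻²
  (B) kg·m²·s⁻²
  (C) [m³·s⁻¹] · [kg·m⁻¹·s⁻¹] = kg·m²·s⁻²
  (D) [m·s⁻¹] · [kg·m·s⁻¹] = kg·m²·s⁻²
  (E) N·m·s⁻¹ = kg·m·s⁻²·m·s⁻¹ = kg·m²·s⁻³
All reduce to kg·m²·s⁻² except (E), which is kg·m²·s⁻³.

(E)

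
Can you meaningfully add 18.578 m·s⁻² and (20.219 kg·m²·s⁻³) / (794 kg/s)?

Reduce each to base SI dimensions:
  18.578 m·s⁻²:  m·s⁻²
  (20.219 kg·m²·s⁻³) / (794 kg/s):  [kg·m²·s⁻³] / [kg·s⁻¹] = m²·s⁻²
m·s⁻² ≠ m²·s⁻², so they cannot be added.

No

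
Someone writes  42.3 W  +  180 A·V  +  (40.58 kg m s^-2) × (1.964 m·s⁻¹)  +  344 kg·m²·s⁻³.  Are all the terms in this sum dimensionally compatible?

Yes

Expand each in SI base units:
  42.3 W:  W = J·s⁻¹ = kg·m²·s⁻³
  180 A·V:  V·A = J·C⁻¹·A = kg·m²·s⁻³
  (40.58 kg m s^-2) × (1.964 m·s⁻¹):  [kg·m·s⁻²] · [m·s⁻¹] = kg·m²·s⁻³
  344 kg·m²·s⁻³:  kg·m²·s⁻³
Every term reduces to kg·m²·s⁻³.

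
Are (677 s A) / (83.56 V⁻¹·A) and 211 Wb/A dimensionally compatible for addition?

Expand each in SI base units:
  (677 s A) / (83.56 V⁻¹·A):  [s·A] / [kg⁻¹·m⁻²·s³·A²] = kg·m²·s⁻²·A⁻¹
  211 Wb/A:  Wb·A⁻¹ = V·s·A⁻¹ = kg·m²·s⁻²·A⁻²
kg·m²·s⁻²·A⁻¹ ≠ kg·m²·s⁻²·A⁻², so they cannot be added.

No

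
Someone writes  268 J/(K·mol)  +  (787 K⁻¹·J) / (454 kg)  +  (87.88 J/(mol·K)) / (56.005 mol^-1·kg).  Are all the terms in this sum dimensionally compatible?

No

Expand each in SI base units:
  268 J/(K·mol):  J·mol⁻¹·K⁻¹ = N·m·mol⁻¹·K⁻¹ = kg·m²·s⁻²·K⁻¹·mol⁻¹
  (787 K⁻¹·J) / (454 kg):  [kg·m²·s⁻²·K⁻¹] / [kg] = m²·s⁻²·K⁻¹
  (87.88 J/(mol·K)) / (56.005 mol^-1·kg):  [kg·m²·s⁻²·K⁻¹·mol⁻¹] / [kg·mol⁻¹] = m²·s⁻²·K⁻¹
The terms do not share a single dimension (kg·m²·s⁻²·K⁻¹·mol⁻¹ vs m²·s⁻²·K⁻¹).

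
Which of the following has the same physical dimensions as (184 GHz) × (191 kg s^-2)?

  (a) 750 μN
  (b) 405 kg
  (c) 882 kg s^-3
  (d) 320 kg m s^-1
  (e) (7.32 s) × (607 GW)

Reference: [s⁻¹] · [kg·s⁻²] = kg·s⁻³.
Each option:
  (a) N = kg·m·s⁻²
  (b) kg
  (c) kg·s⁻³  ← same
  (d) kg·m·s⁻¹
  (e) [s] · [kg·m²·s⁻³] = kg·m²·s⁻²
Only (c) matches kg·s⁻³.

(c)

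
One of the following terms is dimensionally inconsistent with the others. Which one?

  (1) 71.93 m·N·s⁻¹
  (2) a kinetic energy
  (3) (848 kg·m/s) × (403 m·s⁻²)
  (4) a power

(2)

Dimensions:
  (1) N·m·s⁻¹ = kg·m·s⁻²·m·s⁻¹ = kg·m²·s⁻³
  (2) [kinetic energy] = kg·m²·s⁻²
  (3) [kg·m·s⁻¹] · [m·s⁻²] = kg·m²·s⁻³
  (4) [power] = kg·m²·s⁻³
All reduce to kg·m²·s⁻³ except (2), which is kg·m²·s⁻².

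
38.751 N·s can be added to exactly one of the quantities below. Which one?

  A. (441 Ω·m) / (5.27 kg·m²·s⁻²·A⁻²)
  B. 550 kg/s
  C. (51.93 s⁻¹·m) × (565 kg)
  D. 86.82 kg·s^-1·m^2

Reference: N·s = kg·m·s⁻²·s = kg·m·s⁻¹.
Each option:
  A. [kg·m³·s⁻³·A⁻²] / [kg·m²·s⁻²·A⁻²] = m·s⁻¹
  B. kg·s⁻¹
  C. [m·s⁻¹] · [kg] = kg·m·s⁻¹  ← same
  D. kg·m²·s⁻¹
Only C. matches kg·m·s⁻¹.

C.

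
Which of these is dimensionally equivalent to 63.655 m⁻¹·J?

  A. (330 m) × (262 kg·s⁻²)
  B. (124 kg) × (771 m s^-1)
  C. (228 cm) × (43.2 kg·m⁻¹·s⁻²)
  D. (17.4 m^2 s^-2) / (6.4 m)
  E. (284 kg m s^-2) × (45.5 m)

A.

Reference: J·m⁻¹ = N·m·m⁻¹ = kg·m·s⁻².
Each option:
  A. [m] · [kg·s⁻²] = kg·m·s⁻²  ← same
  B. [kg] · [m·s⁻¹] = kg·m·s⁻¹
  C. [m] · [kg·m⁻¹·s⁻²] = kg·s⁻²
  D. [m²·s⁻²] / [m] = m·s⁻²
  E. [kg·m·s⁻²] · [m] = kg·m²·s⁻²
Only A. matches kg·m·s⁻².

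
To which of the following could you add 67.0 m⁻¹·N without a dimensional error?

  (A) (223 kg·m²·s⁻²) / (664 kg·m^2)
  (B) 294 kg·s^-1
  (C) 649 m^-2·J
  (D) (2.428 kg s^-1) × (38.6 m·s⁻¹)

(C)

Reference: N·m⁻¹ = kg·m·s⁻²·m⁻¹ = kg·s⁻².
Each option:
  (A) [kg·m²·s⁻²] / [kg·m²] = s⁻²
  (B) kg·s⁻¹
  (C) J·m⁻² = N·m·m⁻² = kg·s⁻²  ← same
  (D) [kg·s⁻¹] · [m·s⁻¹] = kg·m·s⁻²
Only (C) matches kg·s⁻².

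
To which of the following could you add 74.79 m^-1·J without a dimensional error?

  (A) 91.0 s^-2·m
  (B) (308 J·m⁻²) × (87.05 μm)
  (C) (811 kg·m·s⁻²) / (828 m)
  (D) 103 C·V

(B)

Reference: J·m⁻¹ = N·m·m⁻¹ = kg·m·s⁻².
Each option:
  (A) m·s⁻²
  (B) [kg·s⁻²] · [m] = kg·m·s⁻²  ← same
  (C) [kg·m·s⁻²] / [m] = kg·s⁻²
  (D) C·V = s·A·J·C⁻¹ = kg·m²·s⁻²
Only (B) matches kg·m·s⁻².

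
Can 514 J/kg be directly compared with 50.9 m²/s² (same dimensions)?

Reduce each to base SI dimensions:
  514 J/kg:  J·kg⁻¹ = N·m·kg⁻¹ = m²·s⁻²
  50.9 m²/s²:  m²·s⁻²
Both are m²·s⁻², so they have the same dimensions and can be added.

Yes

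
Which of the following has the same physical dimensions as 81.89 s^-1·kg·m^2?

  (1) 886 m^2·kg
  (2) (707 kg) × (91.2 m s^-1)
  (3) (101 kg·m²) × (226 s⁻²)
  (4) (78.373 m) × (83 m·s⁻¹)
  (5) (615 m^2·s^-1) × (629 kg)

(5)

Reference: kg·m²·s⁻¹.
Each option:
  (1) kg·m²
  (2) [kg] · [m·s⁻¹] = kg·m·s⁻¹
  (3) [kg·m²] · [s⁻²] = kg·m²·s⁻²
  (4) [m] · [m·s⁻¹] = m²·s⁻¹
  (5) [m²·s⁻¹] · [kg] = kg·m²·s⁻¹  ← same
Only (5) matches kg·m²·s⁻¹.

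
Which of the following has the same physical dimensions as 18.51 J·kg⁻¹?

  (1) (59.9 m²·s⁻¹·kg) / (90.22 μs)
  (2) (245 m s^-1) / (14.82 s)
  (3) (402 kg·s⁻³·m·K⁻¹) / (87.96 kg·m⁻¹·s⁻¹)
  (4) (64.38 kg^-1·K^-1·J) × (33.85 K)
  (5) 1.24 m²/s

(4)

Reference: J·kg⁻¹ = N·m·kg⁻¹ = m²·s⁻².
Each option:
  (1) [kg·m²·s⁻¹] / [s] = kg·m²·s⁻²
  (2) [m·s⁻¹] / [s] = m·s⁻²
  (3) [kg·m·s⁻³·K⁻¹] / [kg·m⁻¹·s⁻¹] = m²·s⁻²·K⁻¹
  (4) [m²·s⁻²·K⁻¹] · [K] = m²·s⁻²  ← same
  (5) m²·s⁻¹
Only (4) matches m²·s⁻².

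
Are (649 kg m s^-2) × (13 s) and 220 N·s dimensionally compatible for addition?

Expand each in SI base units:
  (649 kg m s^-2) × (13 s):  [kg·m·s⁻²] · [s] = kg·m·s⁻¹
  220 N·s:  N·s = kg·m·s⁻²·s = kg·m·s⁻¹
Both are kg·m·s⁻¹, so they have the same dimensions and can be added.

Yes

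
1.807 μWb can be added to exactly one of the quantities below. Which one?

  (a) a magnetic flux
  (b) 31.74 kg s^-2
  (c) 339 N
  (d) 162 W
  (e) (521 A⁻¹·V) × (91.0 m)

Reference: Wb = V·s = kg·m²·s⁻²·A⁻¹.
Each option:
  (a) [magnetic flux] = kg·m²·s⁻²·A⁻¹  ← same
  (b) kg·s⁻²
  (c) N = kg·m·s⁻²
  (d) W = J·s⁻¹ = kg·m²·s⁻³
  (e) [kg·m²·s⁻³·A⁻²] · [m] = kg·m³·s⁻³·A⁻²
Only (a) matches kg·m²·s⁻²·A⁻¹.

(a)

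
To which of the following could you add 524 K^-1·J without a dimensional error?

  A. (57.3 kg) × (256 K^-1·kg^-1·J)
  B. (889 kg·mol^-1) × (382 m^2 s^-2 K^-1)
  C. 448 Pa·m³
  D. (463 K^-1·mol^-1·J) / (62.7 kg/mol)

Reference: J·K⁻¹ = N·m·K⁻¹ = kg·m²·s⁻²·K⁻¹.
Each option:
  A. [kg] · [m²·s⁻²·K⁻¹] = kg·m²·s⁻²·K⁻¹  ← same
  B. [kg·mol⁻¹] · [m²·s⁻²·K⁻¹] = kg·m²·s⁻²·K⁻¹·mol⁻¹
  C. Pa·m³ = N·m⁻²·m³ = kg·m²·s⁻²
  D. [kg·m²·s⁻²·K⁻¹·mol⁻¹] / [kg·mol⁻¹] = m²·s⁻²·K⁻¹
Only A. matches kg·m²·s⁻²·K⁻¹.

A.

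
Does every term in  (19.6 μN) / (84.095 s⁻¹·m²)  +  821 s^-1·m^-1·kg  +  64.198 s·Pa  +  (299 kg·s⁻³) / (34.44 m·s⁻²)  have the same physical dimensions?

Yes

Work out the base dimensions of each:
  (19.6 μN) / (84.095 s⁻¹·m²):  [kg·m·s⁻²] / [m²·s⁻¹] = kg·m⁻¹·s⁻¹
  821 s^-1·m^-1·kg:  kg·m⁻¹·s⁻¹
  64.198 s·Pa:  Pa·s = N·m⁻²·s = kg·m⁻¹·s⁻¹
  (299 kg·s⁻³) / (34.44 m·s⁻²):  [kg·s⁻³] / [m·s⁻²] = kg·m⁻¹·s⁻¹
Every term reduces to kg·m⁻¹·s⁻¹.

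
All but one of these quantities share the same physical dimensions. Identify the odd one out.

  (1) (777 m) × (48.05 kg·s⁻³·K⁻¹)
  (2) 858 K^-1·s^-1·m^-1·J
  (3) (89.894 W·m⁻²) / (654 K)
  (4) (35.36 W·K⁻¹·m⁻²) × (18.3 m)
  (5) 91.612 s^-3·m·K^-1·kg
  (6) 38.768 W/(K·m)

Dimensions:
  (1) [m] · [kg·s⁻³·K⁻¹] = kg·m·s⁻³·K⁻¹
  (2) J·s⁻¹·m⁻¹·K⁻¹ = N·m·s⁻¹·m⁻¹·K⁻¹ = kg·m·s⁻³·K⁻¹
  (3) [kg·s⁻³] / [K] = kg·s⁻³·K⁻¹
  (4) [kg·s⁻³·K⁻¹] · [m] = kg·m·s⁻³·K⁻¹
  (5) kg·m·s⁻³·K⁻¹
  (6) W·m⁻¹·K⁻¹ = J·s⁻¹·m⁻¹·K⁻¹ = kg·m·s⁻³·K⁻¹
All reduce to kg·m·s⁻³·K⁻¹ except (3), which is kg·s⁻³·K⁻¹.

(3)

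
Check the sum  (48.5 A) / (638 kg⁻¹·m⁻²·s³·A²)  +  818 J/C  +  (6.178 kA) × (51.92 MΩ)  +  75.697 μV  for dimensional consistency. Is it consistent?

Reduce each to base SI dimensions:
  (48.5 A) / (638 kg⁻¹·m⁻²·s³·A²):  [A] / [kg⁻¹·m⁻²·s³·A²] = kg·m²·s⁻³·A⁻¹
  818 J/C:  J·C⁻¹ = N·m·(s·A)⁻¹ = kg·m²·s⁻³·A⁻¹
  (6.178 kA) × (51.92 MΩ):  [A] · [kg·m²·s⁻³·A⁻²] = kg·m²·s⁻³·A⁻¹
  75.697 μV:  V = J·C⁻¹ = kg·m²·s⁻³·A⁻¹
Every term reduces to kg·m²·s⁻³·A⁻¹.

Yes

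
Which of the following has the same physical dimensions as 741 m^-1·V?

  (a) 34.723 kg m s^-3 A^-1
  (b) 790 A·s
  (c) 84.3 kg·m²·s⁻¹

Reference: V·m⁻¹ = J·C⁻¹·m⁻¹ = kg·m·s⁻³·A⁻¹.
Each option:
  (a) kg·m·s⁻³·A⁻¹  ← same
  (b) A·s = s·A
  (c) kg·m²·s⁻¹
Only (a) matches kg·m·s⁻³·A⁻¹.

(a)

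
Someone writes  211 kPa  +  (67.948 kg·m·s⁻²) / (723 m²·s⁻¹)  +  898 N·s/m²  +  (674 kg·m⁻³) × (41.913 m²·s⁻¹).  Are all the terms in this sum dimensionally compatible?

No

In SI base units:
  211 kPa:  Pa = N·m⁻² = kg·m⁻¹·s⁻²
  (67.948 kg·m·s⁻²) / (723 m²·s⁻¹):  [kg·m·s⁻²] / [m²·s⁻¹] = kg·m⁻¹·s⁻¹
  898 N·s/m²:  N·s·m⁻² = kg·m·s⁻²·s·m⁻² = kg·m⁻¹·s⁻¹
  (674 kg·m⁻³) × (41.913 m²·s⁻¹):  [kg·m⁻³] · [m²·s⁻¹] = kg·m⁻¹·s⁻¹
The terms do not share a single dimension (kg·m⁻¹·s⁻² vs kg·m⁻¹·s⁻¹).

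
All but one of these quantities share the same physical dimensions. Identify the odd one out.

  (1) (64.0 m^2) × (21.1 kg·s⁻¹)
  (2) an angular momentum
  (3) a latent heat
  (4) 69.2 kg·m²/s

In SI base units:
  (1) [m²] · [kg·s⁻¹] = kg·m²·s⁻¹
  (2) [angular momentum] = kg·m²·s⁻¹
  (3) [latent heat] = m²·s⁻²
  (4) kg·m²·s⁻¹
All reduce to kg·m²·s⁻¹ except (3), which is m²·s⁻².

(3)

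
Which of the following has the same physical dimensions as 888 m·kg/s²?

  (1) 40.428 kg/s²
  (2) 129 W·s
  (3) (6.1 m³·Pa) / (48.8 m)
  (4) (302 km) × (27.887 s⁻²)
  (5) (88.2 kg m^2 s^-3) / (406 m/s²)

Reference: kg·m·s⁻².
Each option:
  (1) kg·s⁻²
  (2) W·s = J·s⁻¹·s = kg·m²·s⁻²
  (3) [kg·m²·s⁻²] / [m] = kg·m·s⁻²  ← same
  (4) [m] · [s⁻²] = m·s⁻²
  (5) [kg·m²·s⁻³] / [m·s⁻²] = kg·m·s⁻¹
Only (3) matches kg·m·s⁻².

(3)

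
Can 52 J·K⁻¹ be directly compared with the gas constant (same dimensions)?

Dimensions:
  52 J·K⁻¹:  J·K⁻¹ = N·m·K⁻¹ = kg·m²·s⁻²·K⁻¹
  the gas constant:  [gas constant] = kg·m²·s⁻²·K⁻¹·mol⁻¹
kg·m²·s⁻²·K⁻¹ ≠ kg·m²·s⁻²·K⁻¹·mol⁻¹, so they cannot be added.

No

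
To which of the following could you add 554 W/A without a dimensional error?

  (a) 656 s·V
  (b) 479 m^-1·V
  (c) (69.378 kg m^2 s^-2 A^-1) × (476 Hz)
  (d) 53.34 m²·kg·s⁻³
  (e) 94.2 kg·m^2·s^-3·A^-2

Reference: W·A⁻¹ = J·s⁻¹·A⁻¹ = kg·m²·s⁻³·A⁻¹.
Each option:
  (a) V·s = J·C⁻¹·s = kg·m²·s⁻²·A⁻¹
  (b) V·m⁻¹ = J·C⁻¹·m⁻¹ = kg·m·s⁻³·A⁻¹
  (c) [kg·m²·s⁻²·A⁻¹] · [s⁻¹] = kg·m²·s⁻³·A⁻¹  ← same
  (d) kg·m²·s⁻³
  (e) kg·m²·s⁻³·A⁻²
Only (c) matches kg·m²·s⁻³·A⁻¹.

(c)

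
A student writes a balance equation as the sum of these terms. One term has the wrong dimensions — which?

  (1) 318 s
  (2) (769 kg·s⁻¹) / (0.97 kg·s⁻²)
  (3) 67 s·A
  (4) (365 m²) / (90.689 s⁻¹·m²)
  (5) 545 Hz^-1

Reduce each to base SI dimensions:
  (1) s
  (2) [kg·s⁻¹] / [kg·s⁻²] = s
  (3) A·s = s·A
  (4) [m²] / [m²·s⁻¹] = s
  (5) Hz⁻¹ = (s⁻¹)⁻¹ = s
All reduce to s except (3), which is s·A.

(3)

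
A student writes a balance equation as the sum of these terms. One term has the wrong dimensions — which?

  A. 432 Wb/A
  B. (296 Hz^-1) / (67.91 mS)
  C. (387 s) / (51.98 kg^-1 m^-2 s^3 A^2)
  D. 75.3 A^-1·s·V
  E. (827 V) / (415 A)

E.

In SI base units:
  A. Wb·A⁻¹ = V·s·A⁻¹ = kg·m²·s⁻²·A⁻²
  B. [s] / [kg⁻¹·m⁻²·s³·A²] = kg·m²·s⁻²·A⁻²
  C. [s] / [kg⁻¹·m⁻²·s³·A²] = kg·m²·s⁻²·A⁻²
  D. V·s·A⁻¹ = J·C⁻¹·s·A⁻¹ = kg·m²·s⁻²·A⁻²
  E. [kg·m²·s⁻³·A⁻¹] / [A] = kg·m²·s⁻³·A⁻²
All reduce to kg·m²·s⁻²·A⁻² except E., which is kg·m²·s⁻³·A⁻².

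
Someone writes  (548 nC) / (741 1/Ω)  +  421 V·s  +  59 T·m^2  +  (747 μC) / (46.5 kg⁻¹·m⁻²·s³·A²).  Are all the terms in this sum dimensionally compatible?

Yes

In SI base units:
  (548 nC) / (741 1/Ω):  [s·A] / [kg⁻¹·m⁻²·s³·A²] = kg·m²·s⁻²·A⁻¹
  421 V·s:  V·s = J·C⁻¹·s = kg·m²·s⁻²·A⁻¹
  59 T·m^2:  T·m² = Wb·m⁻²·m² = kg·m²·s⁻²·A⁻¹
  (747 μC) / (46.5 kg⁻¹·m⁻²·s³·A²):  [s·A] / [kg⁻¹·m⁻²·s³·A²] = kg·m²·s⁻²·A⁻¹
Every term reduces to kg·m²·s⁻²·A⁻¹.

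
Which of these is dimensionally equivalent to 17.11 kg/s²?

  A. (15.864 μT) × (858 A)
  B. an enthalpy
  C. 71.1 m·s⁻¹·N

A.

Reference: kg·s⁻².
Each option:
  A. [kg·s⁻²·A⁻¹] · [A] = kg·s⁻²  ← same
  B. [enthalpy] = kg·m²·s⁻²
  C. N·m·s⁻¹ = kg·m·s⁻²·m·s⁻¹ = kg·m²·s⁻³
Only A. matches kg·s⁻².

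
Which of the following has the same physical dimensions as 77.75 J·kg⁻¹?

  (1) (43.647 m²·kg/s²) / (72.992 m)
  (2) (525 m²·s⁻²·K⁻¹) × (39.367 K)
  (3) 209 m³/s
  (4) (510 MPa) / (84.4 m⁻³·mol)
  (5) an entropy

(2)

Reference: J·kg⁻¹ = N·m·kg⁻¹ = m²·s⁻².
Each option:
  (1) [kg·m²·s⁻²] / [m] = kg·m·s⁻²
  (2) [m²·s⁻²·K⁻¹] · [K] = m²·s⁻²  ← same
  (3) m³·s⁻¹
  (4) [kg·m⁻¹·s⁻²] / [m⁻³·mol] = kg·m²·s⁻²·mol⁻¹
  (5) [entropy] = kg·m²·s⁻²·K⁻¹
Only (2) matches m²·s⁻².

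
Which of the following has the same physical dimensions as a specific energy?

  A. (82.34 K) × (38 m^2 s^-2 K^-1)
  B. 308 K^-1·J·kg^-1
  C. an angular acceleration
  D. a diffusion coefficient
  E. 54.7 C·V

Reference: [specific energy] = m²·s⁻².
Each option:
  A. [K] · [m²·s⁻²·K⁻¹] = m²·s⁻²  ← same
  B. J·kg⁻¹·K⁻¹ = N·m·kg⁻¹·K⁻¹ = m²·s⁻²·K⁻¹
  C. [angular acceleration] = s⁻²
  D. [diffusion coefficient] = m²·s⁻¹
  E. C·V = s·A·J·C⁻¹ = kg·m²·s⁻²
Only A. matches m²·s⁻².

A.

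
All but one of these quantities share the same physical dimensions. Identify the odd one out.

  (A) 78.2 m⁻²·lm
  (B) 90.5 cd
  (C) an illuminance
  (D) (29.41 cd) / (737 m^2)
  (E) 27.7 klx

Reduce each to base SI dimensions:
  (A) lm·m⁻² = cd·m⁻² = m⁻²·cd
  (B) cd
  (C) [illuminance] = m⁻²·cd
  (D) [cd] / [m²] = m⁻²·cd
  (E) lx = lm·m⁻² = m⁻²·cd
All reduce to m⁻²·cd except (B), which is cd.

(B)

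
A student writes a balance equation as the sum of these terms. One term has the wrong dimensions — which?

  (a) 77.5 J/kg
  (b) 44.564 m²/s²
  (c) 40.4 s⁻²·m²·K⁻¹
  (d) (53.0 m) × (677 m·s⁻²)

(c)

In SI base units:
  (a) J·kg⁻¹ = N·m·kg⁻¹ = m²·s⁻²
  (b) m²·s⁻²
  (c) m²·s⁻²·K⁻¹
  (d) [m] · [m·s⁻²] = m²·s⁻²
All reduce to m²·s⁻² except (c), which is m²·s⁻²·K⁻¹.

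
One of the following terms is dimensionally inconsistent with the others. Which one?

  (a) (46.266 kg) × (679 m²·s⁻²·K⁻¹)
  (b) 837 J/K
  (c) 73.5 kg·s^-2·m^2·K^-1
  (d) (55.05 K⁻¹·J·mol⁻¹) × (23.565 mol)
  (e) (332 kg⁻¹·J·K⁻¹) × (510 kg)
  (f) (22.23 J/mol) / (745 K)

Work out the base dimensions of each:
  (a) [kg] · [m²·s⁻²·K⁻¹] = kg·m²·s⁻²·K⁻¹
  (b) J·K⁻¹ = N·m·K⁻¹ = kg·m²·s⁻²·K⁻¹
  (c) kg·m²·s⁻²·K⁻¹
  (d) [kg·m²·s⁻²·K⁻¹·mol⁻¹] · [mol] = kg·m²·s⁻²·K⁻¹
  (e) [m²·s⁻²·K⁻¹] · [kg] = kg·m²·s⁻²·K⁻¹
  (f) [kg·m²·s⁻²·mol⁻¹] / [K] = kg·m²·s⁻²·K⁻¹·mol⁻¹
All reduce to kg·m²·s⁻²·K⁻¹ except (f), which is kg·m²·s⁻²·K⁻¹·mol⁻¹.

(f)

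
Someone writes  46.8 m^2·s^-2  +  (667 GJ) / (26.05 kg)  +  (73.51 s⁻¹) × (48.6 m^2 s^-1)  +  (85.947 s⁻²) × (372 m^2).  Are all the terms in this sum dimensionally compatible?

Reduce each to base SI dimensions:
  46.8 m^2·s^-2:  m²·s⁻²
  (667 GJ) / (26.05 kg):  [kg·m²·s⁻²] / [kg] = m²·s⁻²
  (73.51 s⁻¹) × (48.6 m^2 s^-1):  [s⁻¹] · [m²·s⁻¹] = m²·s⁻²
  (85.947 s⁻²) × (372 m^2):  [s⁻²] · [m²] = m²·s⁻²
Every term reduces to m²·s⁻².

Yes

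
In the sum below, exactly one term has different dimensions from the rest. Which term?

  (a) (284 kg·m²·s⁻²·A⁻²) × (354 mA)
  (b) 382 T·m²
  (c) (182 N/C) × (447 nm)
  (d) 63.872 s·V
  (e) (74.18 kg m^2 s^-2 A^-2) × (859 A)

(c)

Reduce each to base SI dimensions:
  (a) [kg·m²·s⁻²·A⁻²] · [A] = kg·m²·s⁻²·A⁻¹
  (b) T·m² = Wb·m⁻²·m² = kg·m²·s⁻²·A⁻¹
  (c) [kg·m·s⁻³·A⁻¹] · [m] = kg·m²·s⁻³·A⁻¹
  (d) V·s = J·C⁻¹·s = kg·m²·s⁻²·A⁻¹
  (e) [kg·m²·s⁻²·A⁻²] · [A] = kg·m²·s⁻²·A⁻¹
All reduce to kg·m²·s⁻²·A⁻¹ except (c), which is kg·m²·s⁻³·A⁻¹.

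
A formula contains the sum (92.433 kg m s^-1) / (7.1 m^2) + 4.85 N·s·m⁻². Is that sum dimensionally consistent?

Reduce each to base SI dimensions:
  (92.433 kg m s^-1) / (7.1 m^2):  [kg·m·s⁻¹] / [m²] = kg·m⁻¹·s⁻¹
  4.85 N·s·m⁻²:  N·s·m⁻² = kg·m·s⁻²·s·m⁻² = kg·m⁻¹·s⁻¹
Both are kg·m⁻¹·s⁻¹, so they have the same dimensions and can be added.

Yes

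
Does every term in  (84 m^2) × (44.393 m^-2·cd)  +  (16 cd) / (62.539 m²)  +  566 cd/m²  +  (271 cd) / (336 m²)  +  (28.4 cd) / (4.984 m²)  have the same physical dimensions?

Work out the base dimensions of each:
  (84 m^2) × (44.393 m^-2·cd):  [m²] · [m⁻²·cd] = cd
  (16 cd) / (62.539 m²):  [cd] / [m²] = m⁻²·cd
  566 cd/m²:  cd·m⁻² = m⁻²·cd
  (271 cd) / (336 m²):  [cd] / [m²] = m⁻²·cd
  (28.4 cd) / (4.984 m²):  [cd] / [m²] = m⁻²·cd
The terms do not share a single dimension (cd vs m⁻²·cd).

No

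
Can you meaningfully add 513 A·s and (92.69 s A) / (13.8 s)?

Dimensions:
  513 A·s:  A·s = s·A
  (92.69 s A) / (13.8 s):  [s·A] / [s] = A
s·A ≠ A, so they cannot be added.

No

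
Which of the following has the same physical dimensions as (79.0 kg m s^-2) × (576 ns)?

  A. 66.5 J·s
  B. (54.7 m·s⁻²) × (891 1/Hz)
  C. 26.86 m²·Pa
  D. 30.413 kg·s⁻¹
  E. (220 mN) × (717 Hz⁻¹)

E.

Reference: [kg·m·s⁻²] · [s] = kg·m·s⁻¹.
Each option:
  A. J·s = N·m·s = kg·m²·s⁻¹
  B. [m·s⁻²] · [s] = m·s⁻¹
  C. Pa·m² = N·m⁻²·m² = kg·m·s⁻²
  D. kg·s⁻¹
  E. [kg·m·s⁻²] · [s] = kg·m·s⁻¹  ← same
Only E. matches kg·m·s⁻¹.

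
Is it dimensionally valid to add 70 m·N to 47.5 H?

No

In SI base units:
  70 m·N:  N·m = kg·m·s⁻²·m = kg·m²·s⁻²
  47.5 H:  H = V·s·A⁻¹ = kg·m²·s⁻²·A⁻²
kg·m²·s⁻² ≠ kg·m²·s⁻²·A⁻², so they cannot be added.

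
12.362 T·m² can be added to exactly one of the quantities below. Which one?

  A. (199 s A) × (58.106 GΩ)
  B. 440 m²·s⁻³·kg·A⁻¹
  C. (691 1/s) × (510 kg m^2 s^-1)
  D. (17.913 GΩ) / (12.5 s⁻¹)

A.

Reference: T·m² = Wb·m⁻²·m² = kg·m²·s⁻²·A⁻¹.
Each option:
  A. [s·A] · [kg·m²·s⁻³·A⁻²] = kg·m²·s⁻²·A⁻¹  ← same
  B. kg·m²·s⁻³·A⁻¹
  C. [s⁻¹] · [kg·m²·s⁻¹] = kg·m²·s⁻²
  D. [kg·m²·s⁻³·A⁻²] / [s⁻¹] = kg·m²·s⁻²·A⁻²
Only A. matches kg·m²·s⁻²·A⁻¹.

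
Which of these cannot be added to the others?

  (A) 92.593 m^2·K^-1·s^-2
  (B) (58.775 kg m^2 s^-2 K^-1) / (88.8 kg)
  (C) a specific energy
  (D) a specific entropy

(C)

Work out the base dimensions of each:
  (A) m²·s⁻²·K⁻¹
  (B) [kg·m²·s⁻²·K⁻¹] / [kg] = m²·s⁻²·K⁻¹
  (C) [specific energy] = m²·s⁻²
  (D) [specific entropy] = m²·s⁻²·K⁻¹
All reduce to m²·s⁻²·K⁻¹ except (C), which is m²·s⁻².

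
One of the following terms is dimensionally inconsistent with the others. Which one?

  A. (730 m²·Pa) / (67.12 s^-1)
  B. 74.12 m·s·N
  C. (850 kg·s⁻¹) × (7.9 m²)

A.

Dimensions:
  A. [kg·m·s⁻²] / [s⁻¹] = kg·m·s⁻¹
  B. N·m·s = kg·m·s⁻²·m·s = kg·m²·s⁻¹
  C. [kg·s⁻¹] · [m²] = kg·m²·s⁻¹
All reduce to kg·m²·s⁻¹ except A., which is kg·m·s⁻¹.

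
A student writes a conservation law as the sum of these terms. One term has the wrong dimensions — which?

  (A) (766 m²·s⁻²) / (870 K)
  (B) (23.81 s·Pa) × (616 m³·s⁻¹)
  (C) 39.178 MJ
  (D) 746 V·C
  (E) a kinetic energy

Expand each in SI base units:
  (A) [m²·s⁻²] / [K] = m²·s⁻²·K⁻¹
  (B) [kg·m⁻¹·s⁻¹] · [m³·s⁻¹] = kg·m²·s⁻²
  (C) J = N·m = kg·m²·s⁻²
  (D) C·V = s·A·J·C⁻¹ = kg·m²·s⁻²
  (E) [kinetic energy] = kg·m²·s⁻²
All reduce to kg·m²·s⁻² except (A), which is m²·s⁻²·K⁻¹.

(A)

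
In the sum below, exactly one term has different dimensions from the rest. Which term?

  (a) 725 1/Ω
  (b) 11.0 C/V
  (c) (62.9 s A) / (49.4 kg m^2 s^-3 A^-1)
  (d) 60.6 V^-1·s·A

(a)

Expand each in SI base units:
  (a) Ω⁻¹ = (V·A⁻¹)⁻¹ = kg⁻¹·m⁻²·s³·A²
  (b) C·V⁻¹ = s·A·(J·C⁻¹)⁻¹ = kg⁻¹·m⁻²·s⁴·A²
  (c) [s·A] / [kg·m²·s⁻³·A⁻¹] = kg⁻¹·m⁻²·s⁴·A²
  (d) A·s·V⁻¹ = A·s·(J·C⁻¹)⁻¹ = kg⁻¹·m⁻²·s⁴·A²
All reduce to kg⁻¹·m⁻²·s⁴·A² except (a), which is kg⁻¹·m⁻²·s³·A².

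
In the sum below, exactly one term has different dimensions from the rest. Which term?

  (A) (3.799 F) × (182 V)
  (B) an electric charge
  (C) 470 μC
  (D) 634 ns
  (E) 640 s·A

(D)

Expand each in SI base units:
  (A) [kg⁻¹·m⁻²·s⁴·A²] · [kg·m²·s⁻³·A⁻¹] = s·A
  (B) [electric charge] = s·A
  (C) C = s·A
  (D) s
  (E) A·s = s·A
All reduce to s·A except (D), which is s.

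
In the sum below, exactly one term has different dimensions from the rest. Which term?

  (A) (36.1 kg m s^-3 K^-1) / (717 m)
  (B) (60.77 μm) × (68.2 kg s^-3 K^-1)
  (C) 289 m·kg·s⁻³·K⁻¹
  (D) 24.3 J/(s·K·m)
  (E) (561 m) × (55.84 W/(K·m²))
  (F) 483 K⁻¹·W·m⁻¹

Reduce each to base SI dimensions:
  (A) [kg·m·s⁻³·K⁻¹] / [m] = kg·s⁻³·K⁻¹
  (B) [m] · [kg·s⁻³·K⁻¹] = kg·m·s⁻³·K⁻¹
  (C) kg·m·s⁻³·K⁻¹
  (D) J·s⁻¹·m⁻¹·K⁻¹ = N·m·s⁻¹·m⁻¹·K⁻¹ = kg·m·s⁻³·K⁻¹
  (E) [m] · [kg·s⁻³·K⁻¹] = kg·m·s⁻³·K⁻¹
  (F) W·m⁻¹·K⁻¹ = J·s⁻¹·m⁻¹·K⁻¹ = kg·m·s⁻³·K⁻¹
All reduce to kg·m·s⁻³·K⁻¹ except (A), which is kg·s⁻³·K⁻¹.

(A)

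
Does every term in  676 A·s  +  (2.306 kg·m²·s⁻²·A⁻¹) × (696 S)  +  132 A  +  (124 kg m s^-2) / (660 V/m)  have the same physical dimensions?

Reduce each to base SI dimensions:
  676 A·s:  A·s = s·A
  (2.306 kg·m²·s⁻²·A⁻¹) × (696 S):  [kg·m²·s⁻²·A⁻¹] · [kg⁻¹·m⁻²·s³·A²] = s·A
  132 A:  A
  (124 kg m s^-2) / (660 V/m):  [kg·m·s⁻²] / [kg·m·s⁻³·A⁻¹] = s·A
The terms do not share a single dimension (A vs s·A).

No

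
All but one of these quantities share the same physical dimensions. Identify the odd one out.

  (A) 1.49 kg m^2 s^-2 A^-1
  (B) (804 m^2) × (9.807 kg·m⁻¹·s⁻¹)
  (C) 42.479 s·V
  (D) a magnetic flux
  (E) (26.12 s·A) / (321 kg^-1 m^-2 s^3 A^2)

(B)

Dimensions:
  (A) kg·m²·s⁻²·A⁻¹
  (B) [m²] · [kg·m⁻¹·s⁻¹] = kg·m·s⁻¹
  (C) V·s = J·C⁻¹·s = kg·m²·s⁻²·A⁻¹
  (D) [magnetic flux] = kg·m²·s⁻²·A⁻¹
  (E) [s·A] / [kg⁻¹·m⁻²·s³·A²] = kg·m²·s⁻²·A⁻¹
All reduce to kg·m²·s⁻²·A⁻¹ except (B), which is kg·m·s⁻¹.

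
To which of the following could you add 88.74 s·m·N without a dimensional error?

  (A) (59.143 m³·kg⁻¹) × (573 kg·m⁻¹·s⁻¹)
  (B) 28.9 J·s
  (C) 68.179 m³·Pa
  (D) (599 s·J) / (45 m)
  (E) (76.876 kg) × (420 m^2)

Reference: N·m·s = kg·m·s⁻²·m·s = kg·m²·s⁻¹.
Each option:
  (A) [kg⁻¹·m³] · [kg·m⁻¹·s⁻¹] = m²·s⁻¹
  (B) J·s = N·m·s = kg·m²·s⁻¹  ← same
  (C) Pa·m³ = N·m⁻²·m³ = kg·m²·s⁻²
  (D) [kg·m²·s⁻¹] / [m] = kg·m·s⁻¹
  (E) [kg] · [m²] = kg·m²
Only (B) matches kg·m²·s⁻¹.

(B)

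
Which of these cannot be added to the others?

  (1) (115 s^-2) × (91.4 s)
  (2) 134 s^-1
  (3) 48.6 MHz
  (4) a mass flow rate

(4)

Expand each in SI base units:
  (1) [s⁻²] · [s] = s⁻¹
  (2) s⁻¹
  (3) Hz = s⁻¹
  (4) [mass flow rate] = kg·s⁻¹
All reduce to s⁻¹ except (4), which is kg·s⁻¹.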